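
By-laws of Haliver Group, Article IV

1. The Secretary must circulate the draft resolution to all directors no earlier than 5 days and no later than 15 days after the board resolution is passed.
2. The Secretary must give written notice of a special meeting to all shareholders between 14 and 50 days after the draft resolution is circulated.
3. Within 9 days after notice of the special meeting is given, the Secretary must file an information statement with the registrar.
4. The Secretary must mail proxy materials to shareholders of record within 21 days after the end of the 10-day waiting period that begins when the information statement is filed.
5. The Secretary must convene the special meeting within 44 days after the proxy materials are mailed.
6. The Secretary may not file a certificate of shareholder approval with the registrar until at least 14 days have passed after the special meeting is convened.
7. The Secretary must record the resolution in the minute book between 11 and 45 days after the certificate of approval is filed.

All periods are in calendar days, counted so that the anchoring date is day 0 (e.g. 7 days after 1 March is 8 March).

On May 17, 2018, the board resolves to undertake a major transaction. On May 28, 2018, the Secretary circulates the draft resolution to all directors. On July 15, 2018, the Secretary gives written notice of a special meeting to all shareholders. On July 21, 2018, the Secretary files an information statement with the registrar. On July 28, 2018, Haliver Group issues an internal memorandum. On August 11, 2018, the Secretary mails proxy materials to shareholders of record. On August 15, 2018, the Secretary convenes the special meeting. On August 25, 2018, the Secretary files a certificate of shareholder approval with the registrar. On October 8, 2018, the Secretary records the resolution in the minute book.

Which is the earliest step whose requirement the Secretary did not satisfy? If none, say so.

Step 6

(1) the permitted window runs from May 17, 2018 + 5 = May 22, 2018 to May 17, 2018 + 15 = June 1, 2018; done May 28, 2018, which is between those dates.
(2) the permitted window runs from May 28, 2018 + 14 = June 11, 2018 to May 28, 2018 + 50 = July 17, 2018; done July 15, 2018 — within the window.
(3) due by July 15, 2018 + 9 days = July 24, 2018; July 21, 2018 is within that limit.
(4) due by July 31, 2018 + 21 days = August 21, 2018; completed August 11, 2018, before the deadline.
(5) due by August 11, 2018 + 44 days = September 24, 2018; completed August 15, 2018, before the deadline.
(6) permitted from August 15, 2018 + 14 days = August 29, 2018 onward; August 25, 2018 is 4 days before the earliest permitted date.
Later steps need not be reached.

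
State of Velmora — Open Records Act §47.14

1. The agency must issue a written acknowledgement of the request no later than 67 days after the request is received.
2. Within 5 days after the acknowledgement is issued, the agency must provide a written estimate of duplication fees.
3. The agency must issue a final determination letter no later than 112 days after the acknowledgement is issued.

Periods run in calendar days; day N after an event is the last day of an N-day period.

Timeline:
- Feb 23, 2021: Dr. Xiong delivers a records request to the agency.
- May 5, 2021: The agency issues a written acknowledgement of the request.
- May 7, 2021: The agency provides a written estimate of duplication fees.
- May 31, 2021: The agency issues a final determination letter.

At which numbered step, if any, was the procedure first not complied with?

(1) due by Feb 23, 2021 + 67 days = May 1, 2021; done May 5, 2021 — 4 days late.

Step 1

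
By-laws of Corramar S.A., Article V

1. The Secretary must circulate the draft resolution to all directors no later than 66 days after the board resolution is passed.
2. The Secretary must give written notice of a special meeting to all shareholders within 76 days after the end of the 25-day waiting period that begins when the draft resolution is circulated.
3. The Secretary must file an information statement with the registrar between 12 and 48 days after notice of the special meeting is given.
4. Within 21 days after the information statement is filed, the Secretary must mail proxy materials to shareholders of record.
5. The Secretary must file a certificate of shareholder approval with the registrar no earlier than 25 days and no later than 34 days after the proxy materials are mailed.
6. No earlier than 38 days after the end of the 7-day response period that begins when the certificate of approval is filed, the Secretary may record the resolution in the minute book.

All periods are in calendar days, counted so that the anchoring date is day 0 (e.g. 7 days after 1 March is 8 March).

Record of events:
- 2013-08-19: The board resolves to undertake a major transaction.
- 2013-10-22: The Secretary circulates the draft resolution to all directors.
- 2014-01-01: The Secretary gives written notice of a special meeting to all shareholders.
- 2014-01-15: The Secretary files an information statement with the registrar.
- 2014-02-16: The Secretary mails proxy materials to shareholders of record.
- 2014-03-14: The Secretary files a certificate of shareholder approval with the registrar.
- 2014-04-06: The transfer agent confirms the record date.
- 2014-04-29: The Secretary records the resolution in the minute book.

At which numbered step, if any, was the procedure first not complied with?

Step 4

Step 1 — counting 66 days from 2013-08-19 (when the board resolution is passed) gives a deadline of 2013-10-24; done 2013-10-22 — timely.
Step 2 — counting 76 days from 2013-11-16 (end of the 25-day waiting period, which began when the draft resolution is circulated on 2013-10-22) gives a deadline of 2014-01-31; 2014-01-01 is within that limit.
Step 3 — 12 and 48 days from 2014-01-01 (when notice of the special meeting is given) are 2014-01-13 and 2014-02-18 respectively; done 2014-01-15, which is between those dates.
Step 4 — counting 21 days from 2014-01-15 (when the information statement is filed) gives a deadline of 2014-02-05; done 2014-02-16 — 11 days late.
That is the first point of non-compliance.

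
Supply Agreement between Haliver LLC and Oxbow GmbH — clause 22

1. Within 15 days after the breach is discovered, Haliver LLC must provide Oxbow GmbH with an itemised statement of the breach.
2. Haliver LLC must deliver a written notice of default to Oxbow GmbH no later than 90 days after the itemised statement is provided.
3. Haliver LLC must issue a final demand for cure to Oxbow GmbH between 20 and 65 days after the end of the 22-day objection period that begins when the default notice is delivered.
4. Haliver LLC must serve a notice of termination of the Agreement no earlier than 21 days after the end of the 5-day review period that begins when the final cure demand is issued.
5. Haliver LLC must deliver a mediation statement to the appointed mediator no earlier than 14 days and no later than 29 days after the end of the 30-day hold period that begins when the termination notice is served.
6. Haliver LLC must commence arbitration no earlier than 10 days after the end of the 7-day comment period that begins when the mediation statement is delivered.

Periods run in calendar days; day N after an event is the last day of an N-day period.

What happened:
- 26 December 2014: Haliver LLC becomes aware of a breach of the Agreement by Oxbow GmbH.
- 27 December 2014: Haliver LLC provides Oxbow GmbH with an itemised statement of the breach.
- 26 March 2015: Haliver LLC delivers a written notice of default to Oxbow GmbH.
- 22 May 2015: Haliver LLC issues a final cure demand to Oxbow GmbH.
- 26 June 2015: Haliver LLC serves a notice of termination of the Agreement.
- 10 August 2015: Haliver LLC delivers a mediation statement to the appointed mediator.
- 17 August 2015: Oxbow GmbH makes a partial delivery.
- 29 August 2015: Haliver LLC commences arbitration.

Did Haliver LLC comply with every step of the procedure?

Step 1 — counting 15 days from 26 December 2014 (when the breach is discovered) gives a deadline of 10 January 2015; 27 December 2014 is within that limit.
Step 2 — counting 90 days from 27 December 2014 (when the itemised statement is provided) gives a deadline of 27 March 2015; done 26 March 2015 — timely.
Step 3 — 20 and 65 days from 17 April 2015 (end of the 22-day objection period, which began when the default notice is delivered on 26 March 2015) are 7 May 2015 and 21 June 2015 respectively; done 22 May 2015, which is between those dates.
Step 4 — must wait 21 days from 27 May 2015 (end of the 5-day review period, which began when the final cure demand is issued on 22 May 2015), so not before 17 June 2015; done 26 June 2015 — permitted.
Step 5 — 14 and 29 days from 26 July 2015 (end of the 30-day hold period, which began when the termination notice is served on 26 June 2015) are 9 August 2015 and 24 August 2015 respectively; done 10 August 2015, which is between those dates.
Step 6 — must wait 10 days from 17 August 2015 (end of the 7-day comment period, which began when the mediation statement is delivered on 10 August 2015), so not before 27 August 2015; done 29 August 2015 — permitted.

Yes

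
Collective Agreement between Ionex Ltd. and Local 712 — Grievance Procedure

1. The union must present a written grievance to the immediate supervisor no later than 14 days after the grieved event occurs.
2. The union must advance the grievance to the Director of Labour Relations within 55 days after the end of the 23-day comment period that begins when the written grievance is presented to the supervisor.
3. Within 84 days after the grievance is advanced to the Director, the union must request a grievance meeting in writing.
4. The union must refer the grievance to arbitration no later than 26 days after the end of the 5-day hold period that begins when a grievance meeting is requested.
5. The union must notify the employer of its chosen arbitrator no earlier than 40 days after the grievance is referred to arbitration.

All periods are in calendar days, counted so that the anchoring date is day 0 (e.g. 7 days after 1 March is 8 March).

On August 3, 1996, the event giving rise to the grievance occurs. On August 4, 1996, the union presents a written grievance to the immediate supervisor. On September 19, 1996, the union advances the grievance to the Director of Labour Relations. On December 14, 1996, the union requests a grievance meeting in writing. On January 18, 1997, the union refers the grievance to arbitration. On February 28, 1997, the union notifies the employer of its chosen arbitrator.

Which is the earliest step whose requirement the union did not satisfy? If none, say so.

Step 1: 14 days after August 3, 1996 (when the grieved event occurs) is August 17, 1996; completed August 4, 1996, before the deadline.
Step 2: 55 days after August 27, 1996 (end of the 23-day comment period, which began when the written grievance is presented to the supervisor on August 4, 1996) is October 21, 1996; completed September 19, 1996, before the deadline.
Step 3: 84 days after September 19, 1996 (when the grievance is advanced to the Director) is December 12, 1996; December 14, 1996 misses that deadline by 2 days.

Step 3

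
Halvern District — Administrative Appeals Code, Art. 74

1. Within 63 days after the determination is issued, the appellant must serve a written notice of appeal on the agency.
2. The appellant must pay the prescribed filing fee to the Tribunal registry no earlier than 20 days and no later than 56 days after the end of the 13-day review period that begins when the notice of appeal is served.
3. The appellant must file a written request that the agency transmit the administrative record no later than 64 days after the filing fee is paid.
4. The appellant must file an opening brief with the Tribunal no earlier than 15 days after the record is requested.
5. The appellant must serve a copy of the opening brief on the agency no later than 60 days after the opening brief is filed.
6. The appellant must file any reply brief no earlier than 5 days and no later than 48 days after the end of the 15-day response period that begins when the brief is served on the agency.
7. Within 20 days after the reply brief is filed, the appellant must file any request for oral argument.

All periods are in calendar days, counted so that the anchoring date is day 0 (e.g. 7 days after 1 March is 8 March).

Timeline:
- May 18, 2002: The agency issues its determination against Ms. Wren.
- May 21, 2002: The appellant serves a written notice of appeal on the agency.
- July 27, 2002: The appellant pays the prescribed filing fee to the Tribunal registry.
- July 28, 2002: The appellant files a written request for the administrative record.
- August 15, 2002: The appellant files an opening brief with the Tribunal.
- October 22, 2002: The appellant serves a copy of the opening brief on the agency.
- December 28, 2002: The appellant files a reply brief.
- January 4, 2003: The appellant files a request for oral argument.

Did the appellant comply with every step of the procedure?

Step 1 — counting 63 days from May 18, 2002 (when the determination is issued) gives a deadline of July 20, 2002; completed May 21, 2002, before the deadline.
Step 2 — 20 and 56 days from June 3, 2002 (end of the 13-day review period, which began when the notice of appeal is served on May 21, 2002) are June 23, 2002 and July 29, 2002 respectively; July 27, 2002 falls inside that range.
Step 3 — counting 64 days from July 27, 2002 (when the filing fee is paid) gives a deadline of September 29, 2002; completed July 28, 2002, before the deadline.
Step 4 — must wait 15 days from July 28, 2002 (when the record is requested), so not before August 12, 2002; August 15, 2002 is on or after that date.
Step 5 — counting 60 days from August 15, 2002 (when the opening brief is filed) gives a deadline of October 14, 2002; done October 22, 2002 — 8 days late.
Later steps need not be reached.

No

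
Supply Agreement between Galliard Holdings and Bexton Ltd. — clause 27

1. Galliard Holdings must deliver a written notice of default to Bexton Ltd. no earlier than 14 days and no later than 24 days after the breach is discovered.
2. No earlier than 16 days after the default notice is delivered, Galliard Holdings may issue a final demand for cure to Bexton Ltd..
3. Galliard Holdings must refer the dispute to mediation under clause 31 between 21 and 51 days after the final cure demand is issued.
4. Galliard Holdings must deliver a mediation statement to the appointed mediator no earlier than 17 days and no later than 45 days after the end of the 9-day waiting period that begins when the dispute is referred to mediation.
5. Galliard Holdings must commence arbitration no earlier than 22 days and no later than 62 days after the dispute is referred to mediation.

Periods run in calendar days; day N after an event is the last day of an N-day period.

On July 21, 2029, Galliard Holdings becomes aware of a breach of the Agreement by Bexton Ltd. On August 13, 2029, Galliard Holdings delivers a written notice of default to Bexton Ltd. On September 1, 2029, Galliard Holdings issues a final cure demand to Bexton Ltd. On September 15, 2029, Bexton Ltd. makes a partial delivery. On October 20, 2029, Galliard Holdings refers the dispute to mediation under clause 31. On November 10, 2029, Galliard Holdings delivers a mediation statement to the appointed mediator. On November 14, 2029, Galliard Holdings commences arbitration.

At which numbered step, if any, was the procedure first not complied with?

Step 1 — 14 and 24 days from July 21, 2029 (when the breach is discovered) are August 4, 2029 and August 14, 2029 respectively; done August 13, 2029 — within the window.
Step 2 — must wait 16 days from August 13, 2029 (when the default notice is delivered), so not before August 29, 2029; September 1, 2029 is on or after that date.
Step 3 — 21 and 51 days from September 1, 2029 (when the final cure demand is issued) are September 22, 2029 and October 22, 2029 respectively; October 20, 2029 falls inside that range.
Step 4 — 17 and 45 days from October 29, 2029 (end of the 9-day waiting period, which began when the dispute is referred to mediation on October 20, 2029) are November 15, 2029 and December 13, 2029 respectively; November 10, 2029 is 5 days too early.
That is the first point of non-compliance.

Step 4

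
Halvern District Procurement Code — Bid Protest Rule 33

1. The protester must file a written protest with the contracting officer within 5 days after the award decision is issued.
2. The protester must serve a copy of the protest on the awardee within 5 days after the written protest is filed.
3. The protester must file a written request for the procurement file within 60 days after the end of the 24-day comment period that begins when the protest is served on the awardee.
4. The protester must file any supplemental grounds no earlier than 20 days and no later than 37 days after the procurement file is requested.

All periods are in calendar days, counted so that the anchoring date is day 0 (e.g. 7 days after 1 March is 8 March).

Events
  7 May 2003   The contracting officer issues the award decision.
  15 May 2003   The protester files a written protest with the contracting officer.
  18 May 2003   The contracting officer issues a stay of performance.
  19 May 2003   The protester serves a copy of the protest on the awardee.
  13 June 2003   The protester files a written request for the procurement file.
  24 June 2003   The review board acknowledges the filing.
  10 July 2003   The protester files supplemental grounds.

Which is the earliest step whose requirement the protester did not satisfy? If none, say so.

Step 1 — counting 5 days from 7 May 2003 (when the award decision is issued) gives a deadline of 12 May 2003; done 15 May 2003 — 3 days late.

Step 1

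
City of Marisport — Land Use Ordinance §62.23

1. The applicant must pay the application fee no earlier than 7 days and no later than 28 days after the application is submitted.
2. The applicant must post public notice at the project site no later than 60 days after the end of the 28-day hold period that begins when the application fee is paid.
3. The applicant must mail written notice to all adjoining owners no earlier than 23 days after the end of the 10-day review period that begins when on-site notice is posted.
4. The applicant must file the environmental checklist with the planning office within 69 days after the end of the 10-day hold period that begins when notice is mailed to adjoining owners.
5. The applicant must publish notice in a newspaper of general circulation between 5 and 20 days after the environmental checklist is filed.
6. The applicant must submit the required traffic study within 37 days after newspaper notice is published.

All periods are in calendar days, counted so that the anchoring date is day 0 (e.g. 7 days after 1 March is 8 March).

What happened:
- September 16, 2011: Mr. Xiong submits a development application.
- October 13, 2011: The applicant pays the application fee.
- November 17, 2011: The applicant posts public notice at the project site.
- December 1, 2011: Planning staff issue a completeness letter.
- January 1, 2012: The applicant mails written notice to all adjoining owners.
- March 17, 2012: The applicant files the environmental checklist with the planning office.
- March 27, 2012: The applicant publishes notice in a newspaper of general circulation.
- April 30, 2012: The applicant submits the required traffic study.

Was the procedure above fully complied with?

Yes

Step 1: the window is 7–28 days after September 16, 2011 (when the application is submitted), so September 23, 2011 through October 14, 2011; done October 13, 2011 — within the window.
Step 2: 60 days after November 10, 2011 (end of the 28-day hold period, which began when the application fee is paid on October 13, 2011) is January 9, 2012; November 17, 2011 is within that limit.
Step 3: the earliest permitted date is 23 days after November 27, 2011 (end of the 10-day review period, which began when on-site notice is posted on November 17, 2011), i.e. December 20, 2011; done January 1, 2012 — permitted.
Step 4: 69 days after January 11, 2012 (end of the 10-day hold period, which began when notice is mailed to adjoining owners on January 1, 2012) is March 20, 2012; completed March 17, 2012, before the deadline.
Step 5: the window is 5–20 days after March 17, 2012 (when the environmental checklist is filed), so March 22, 2012 through April 6, 2012; done March 27, 2012 — within the window.
Step 6: 37 days after March 27, 2012 (when newspaper notice is published) is May 3, 2012; completed April 30, 2012, before the deadline.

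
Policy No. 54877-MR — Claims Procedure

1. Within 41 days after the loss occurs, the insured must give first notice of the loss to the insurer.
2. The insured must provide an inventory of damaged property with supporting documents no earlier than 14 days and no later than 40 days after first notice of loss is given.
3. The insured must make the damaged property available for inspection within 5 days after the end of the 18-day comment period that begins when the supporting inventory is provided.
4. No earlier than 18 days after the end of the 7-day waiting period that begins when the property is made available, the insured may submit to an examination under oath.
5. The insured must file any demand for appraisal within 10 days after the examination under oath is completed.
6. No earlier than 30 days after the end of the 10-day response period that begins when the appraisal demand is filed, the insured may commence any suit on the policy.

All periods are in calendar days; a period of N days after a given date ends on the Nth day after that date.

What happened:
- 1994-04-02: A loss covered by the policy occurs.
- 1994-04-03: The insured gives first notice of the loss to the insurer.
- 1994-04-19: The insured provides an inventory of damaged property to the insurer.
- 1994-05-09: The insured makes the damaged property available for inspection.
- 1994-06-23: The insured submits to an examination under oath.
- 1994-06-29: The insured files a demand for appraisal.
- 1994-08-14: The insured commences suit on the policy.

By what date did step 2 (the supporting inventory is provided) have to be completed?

1994-05-13

Step 2 runs from 1994-04-03, when first notice of loss is given. The window is 14–40 days after 1994-04-03; it closes on 1994-05-13.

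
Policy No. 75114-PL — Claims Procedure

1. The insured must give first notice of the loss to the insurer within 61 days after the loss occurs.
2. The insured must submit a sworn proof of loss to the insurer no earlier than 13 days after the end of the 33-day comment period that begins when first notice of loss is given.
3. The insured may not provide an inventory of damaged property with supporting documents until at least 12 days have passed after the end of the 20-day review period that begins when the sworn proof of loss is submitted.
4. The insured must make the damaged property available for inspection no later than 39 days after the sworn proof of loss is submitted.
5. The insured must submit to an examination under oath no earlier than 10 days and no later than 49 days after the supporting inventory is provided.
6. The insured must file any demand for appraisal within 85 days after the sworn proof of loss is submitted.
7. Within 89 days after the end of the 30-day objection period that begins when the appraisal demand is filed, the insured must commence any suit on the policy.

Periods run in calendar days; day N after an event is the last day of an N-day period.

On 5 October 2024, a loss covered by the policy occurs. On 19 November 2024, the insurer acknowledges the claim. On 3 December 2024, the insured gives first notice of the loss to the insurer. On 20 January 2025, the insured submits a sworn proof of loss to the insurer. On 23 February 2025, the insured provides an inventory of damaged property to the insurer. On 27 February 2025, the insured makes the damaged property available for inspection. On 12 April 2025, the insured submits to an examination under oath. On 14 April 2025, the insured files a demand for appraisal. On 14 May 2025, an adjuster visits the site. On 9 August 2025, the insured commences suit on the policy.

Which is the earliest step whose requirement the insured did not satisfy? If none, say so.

Step 1 — counting 61 days from 5 October 2024 (when the loss occurs) gives a deadline of 5 December 2024; 3 December 2024 is within that limit.
Step 2 — must wait 13 days from 5 January 2025 (end of the 33-day comment period, which began when first notice of loss is given on 3 December 2024), so not before 18 January 2025; 20 January 2025 is on or after that date.
Step 3 — must wait 12 days from 9 February 2025 (end of the 20-day review period, which began when the sworn proof of loss is submitted on 20 January 2025), so not before 21 February 2025; done 23 February 2025 — permitted.
Step 4 — counting 39 days from 20 January 2025 (when the sworn proof of loss is submitted) gives a deadline of 28 February 2025; 27 February 2025 is within that limit.
Step 5 — 10 and 49 days from 23 February 2025 (when the supporting inventory is provided) are 5 March 2025 and 13 April 2025 respectively; done 12 April 2025, which is between those dates.
Step 6 — counting 85 days from 20 January 2025 (when the sworn proof of loss is submitted) gives a deadline of 15 April 2025; completed 14 April 2025, before the deadline.
Step 7 — counting 89 days from 14 May 2025 (end of the 30-day objection period, which began when the appraisal demand is filed on 14 April 2025) gives a deadline of 11 August 2025; done 9 August 2025 — timely.

None — every step was satisfied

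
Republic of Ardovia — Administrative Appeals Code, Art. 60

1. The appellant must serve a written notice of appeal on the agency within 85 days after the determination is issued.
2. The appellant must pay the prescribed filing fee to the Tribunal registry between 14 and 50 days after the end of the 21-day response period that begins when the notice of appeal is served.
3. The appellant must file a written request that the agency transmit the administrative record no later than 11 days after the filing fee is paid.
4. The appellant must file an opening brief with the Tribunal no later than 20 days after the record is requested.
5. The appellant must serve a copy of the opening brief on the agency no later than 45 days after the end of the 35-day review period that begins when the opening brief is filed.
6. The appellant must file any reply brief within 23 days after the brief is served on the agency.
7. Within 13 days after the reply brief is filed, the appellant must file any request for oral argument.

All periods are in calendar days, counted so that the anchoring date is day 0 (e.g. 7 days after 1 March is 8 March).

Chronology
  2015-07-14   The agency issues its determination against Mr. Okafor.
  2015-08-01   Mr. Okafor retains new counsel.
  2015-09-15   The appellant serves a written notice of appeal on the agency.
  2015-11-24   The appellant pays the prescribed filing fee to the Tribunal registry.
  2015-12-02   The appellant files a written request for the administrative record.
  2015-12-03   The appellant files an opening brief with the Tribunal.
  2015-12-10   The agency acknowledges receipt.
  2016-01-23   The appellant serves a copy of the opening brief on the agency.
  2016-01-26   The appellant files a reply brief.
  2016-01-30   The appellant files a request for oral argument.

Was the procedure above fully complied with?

Yes

Step 1 — counting 85 days from 2015-07-14 (when the determination is issued) gives a deadline of 2015-10-07; completed 2015-09-15, before the deadline.
Step 2 — 14 and 50 days from 2015-10-06 (end of the 21-day response period, which began when the notice of appeal is served on 2015-09-15) are 2015-10-20 and 2015-11-25 respectively; 2015-11-24 falls inside that range.
Step 3 — counting 11 days from 2015-11-24 (when the filing fee is paid) gives a deadline of 2015-12-05; completed 2015-12-02, before the deadline.
Step 4 — counting 20 days from 2015-12-02 (when the record is requested) gives a deadline of 2015-12-22; done 2015-12-03 — timely.
Step 5 — counting 45 days from 2016-01-07 (end of the 35-day review period, which began when the opening brief is filed on 2015-12-03) gives a deadline of 2016-02-21; 2016-01-23 is within that limit.
Step 6 — counting 23 days from 2016-01-23 (when the brief is served on the agency) gives a deadline of 2016-02-15; completed 2016-01-26, before the deadline.
Step 7 — counting 13 days from 2016-01-26 (when the reply brief is filed) gives a deadline of 2016-02-08; completed 2016-01-30, before the deadline.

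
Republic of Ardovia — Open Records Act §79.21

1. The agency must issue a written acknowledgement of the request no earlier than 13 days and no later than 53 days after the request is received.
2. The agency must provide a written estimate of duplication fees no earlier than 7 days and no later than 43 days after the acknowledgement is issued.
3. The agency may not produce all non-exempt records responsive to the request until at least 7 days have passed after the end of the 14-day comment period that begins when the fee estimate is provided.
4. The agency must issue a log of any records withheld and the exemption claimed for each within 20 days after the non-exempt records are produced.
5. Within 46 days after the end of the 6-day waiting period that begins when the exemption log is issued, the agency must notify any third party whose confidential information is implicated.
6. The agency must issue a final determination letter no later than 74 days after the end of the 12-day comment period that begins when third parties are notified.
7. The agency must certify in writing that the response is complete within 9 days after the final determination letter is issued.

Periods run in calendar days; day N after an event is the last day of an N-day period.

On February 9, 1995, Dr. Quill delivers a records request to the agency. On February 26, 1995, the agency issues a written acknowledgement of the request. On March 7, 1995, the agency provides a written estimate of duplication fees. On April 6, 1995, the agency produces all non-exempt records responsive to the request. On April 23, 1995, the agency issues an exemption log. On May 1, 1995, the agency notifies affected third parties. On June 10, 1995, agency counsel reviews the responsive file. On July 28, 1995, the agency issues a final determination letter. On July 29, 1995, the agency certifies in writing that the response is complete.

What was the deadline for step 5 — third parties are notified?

The exemption log is issued on April 23, 1995; the 6-day waiting period therefore ends April 29, 1995, and step 5 runs from that date. 46 days after April 29, 1995 is June 14, 1995.

June 14, 1995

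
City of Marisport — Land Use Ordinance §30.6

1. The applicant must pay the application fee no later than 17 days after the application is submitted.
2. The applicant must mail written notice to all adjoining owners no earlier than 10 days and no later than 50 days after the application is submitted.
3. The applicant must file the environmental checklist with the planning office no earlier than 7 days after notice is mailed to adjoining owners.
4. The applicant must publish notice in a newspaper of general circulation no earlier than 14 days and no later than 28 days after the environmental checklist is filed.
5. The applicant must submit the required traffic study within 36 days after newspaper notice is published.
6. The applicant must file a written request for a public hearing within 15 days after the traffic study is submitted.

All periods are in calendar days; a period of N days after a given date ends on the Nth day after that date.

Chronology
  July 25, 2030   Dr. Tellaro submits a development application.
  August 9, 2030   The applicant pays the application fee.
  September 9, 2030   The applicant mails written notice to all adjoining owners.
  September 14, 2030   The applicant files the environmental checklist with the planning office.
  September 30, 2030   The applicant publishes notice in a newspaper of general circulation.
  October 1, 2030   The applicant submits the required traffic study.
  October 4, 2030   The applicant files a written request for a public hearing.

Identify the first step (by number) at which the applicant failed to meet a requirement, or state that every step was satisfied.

(1) due by July 25, 2030 + 17 days = August 11, 2030; completed August 9, 2030, before the deadline.
(2) the permitted window runs from July 25, 2030 + 10 = August 4, 2030 to July 25, 2030 + 50 = September 13, 2030; done September 9, 2030 — within the window.
(3) permitted from September 9, 2030 + 7 days = September 16, 2030 onward; done September 14, 2030 — 2 days too early.

Step 3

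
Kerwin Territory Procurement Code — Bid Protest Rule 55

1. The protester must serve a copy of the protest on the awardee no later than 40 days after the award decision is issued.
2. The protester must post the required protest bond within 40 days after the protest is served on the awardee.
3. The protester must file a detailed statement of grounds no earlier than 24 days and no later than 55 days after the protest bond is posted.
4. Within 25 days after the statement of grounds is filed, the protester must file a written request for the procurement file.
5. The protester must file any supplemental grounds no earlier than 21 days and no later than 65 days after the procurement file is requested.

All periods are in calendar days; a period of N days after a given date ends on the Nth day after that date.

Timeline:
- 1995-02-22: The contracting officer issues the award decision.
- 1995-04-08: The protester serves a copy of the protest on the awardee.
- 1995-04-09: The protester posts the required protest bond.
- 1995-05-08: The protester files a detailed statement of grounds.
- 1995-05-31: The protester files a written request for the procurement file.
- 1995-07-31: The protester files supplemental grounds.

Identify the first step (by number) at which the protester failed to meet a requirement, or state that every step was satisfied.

Step 1 — counting 40 days from 1995-02-22 (when the award decision is issued) gives a deadline of 1995-04-03; 1995-04-08 misses that deadline by 5 days.

Step 1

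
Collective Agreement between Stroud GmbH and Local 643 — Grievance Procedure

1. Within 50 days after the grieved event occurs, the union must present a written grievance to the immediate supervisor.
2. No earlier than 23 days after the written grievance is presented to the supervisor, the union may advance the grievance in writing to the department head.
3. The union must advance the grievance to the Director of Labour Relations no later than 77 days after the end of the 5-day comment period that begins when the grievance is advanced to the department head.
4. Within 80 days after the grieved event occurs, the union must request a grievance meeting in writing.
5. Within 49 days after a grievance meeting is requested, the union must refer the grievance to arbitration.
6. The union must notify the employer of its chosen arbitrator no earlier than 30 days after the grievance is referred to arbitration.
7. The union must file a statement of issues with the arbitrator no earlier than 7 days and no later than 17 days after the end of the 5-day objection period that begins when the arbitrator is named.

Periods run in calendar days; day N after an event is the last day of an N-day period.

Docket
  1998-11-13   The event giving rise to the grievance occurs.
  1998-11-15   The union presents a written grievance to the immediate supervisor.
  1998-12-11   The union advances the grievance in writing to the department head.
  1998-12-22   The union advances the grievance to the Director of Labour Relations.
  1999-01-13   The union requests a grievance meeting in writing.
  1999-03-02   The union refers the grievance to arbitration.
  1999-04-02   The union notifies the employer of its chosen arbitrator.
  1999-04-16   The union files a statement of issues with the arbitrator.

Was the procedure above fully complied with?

Yes

(1) due by 1998-11-13 + 50 days = 1999-01-02; done 1998-11-15 — timely.
(2) permitted from 1998-11-15 + 23 days = 1998-12-08 onward; done 1998-12-11 — permitted.
(3) due by 1998-12-16 + 77 days = 1999-03-03; completed 1998-12-22, before the deadline.
(4) due by 1998-11-13 + 80 days = 1999-02-01; completed 1999-01-13, before the deadline.
(5) due by 1999-01-13 + 49 days = 1999-03-03; done 1999-03-02 — timely.
(6) permitted from 1999-03-02 + 30 days = 1999-04-01 onward; 1999-04-02 is on or after that date.
(7) the permitted window runs from 1999-04-07 + 7 = 1999-04-14 to 1999-04-07 + 17 = 1999-04-24; done 1999-04-16 — within the window.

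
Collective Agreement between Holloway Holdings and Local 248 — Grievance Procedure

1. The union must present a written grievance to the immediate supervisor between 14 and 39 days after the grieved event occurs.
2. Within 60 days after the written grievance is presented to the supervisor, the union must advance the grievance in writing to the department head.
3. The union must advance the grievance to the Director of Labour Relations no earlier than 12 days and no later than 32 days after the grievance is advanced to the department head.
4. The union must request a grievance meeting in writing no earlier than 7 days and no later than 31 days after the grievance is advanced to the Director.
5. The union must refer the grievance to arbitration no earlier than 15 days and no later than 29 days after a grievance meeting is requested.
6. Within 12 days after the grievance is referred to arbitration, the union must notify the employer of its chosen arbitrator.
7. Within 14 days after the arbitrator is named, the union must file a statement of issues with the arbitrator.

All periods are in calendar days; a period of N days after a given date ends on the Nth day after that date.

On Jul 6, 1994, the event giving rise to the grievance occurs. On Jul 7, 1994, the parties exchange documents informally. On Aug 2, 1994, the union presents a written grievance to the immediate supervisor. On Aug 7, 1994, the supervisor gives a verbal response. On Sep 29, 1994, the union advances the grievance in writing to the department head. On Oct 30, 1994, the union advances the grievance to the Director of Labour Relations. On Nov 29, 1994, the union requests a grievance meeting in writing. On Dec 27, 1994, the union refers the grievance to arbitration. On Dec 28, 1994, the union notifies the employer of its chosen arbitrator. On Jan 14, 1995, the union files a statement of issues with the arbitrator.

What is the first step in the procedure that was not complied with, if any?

Step 7

Step 1 — 14 and 39 days from Jul 6, 1994 (when the grieved event occurs) are Jul 20, 1994 and Aug 14, 1994 respectively; Aug 2, 1994 falls inside that range.
Step 2 — counting 60 days from Aug 2, 1994 (when the written grievance is presented to the supervisor) gives a deadline of Oct 1, 1994; done Sep 29, 1994 — timely.
Step 3 — 12 and 32 days from Sep 29, 1994 (when the grievance is advanced to the department head) are Oct 11, 1994 and Oct 31, 1994 respectively; done Oct 30, 1994, which is between those dates.
Step 4 — 7 and 31 days from Oct 30, 1994 (when the grievance is advanced to the Director) are Nov 6, 1994 and Nov 30, 1994 respectively; Nov 29, 1994 falls inside that range.
Step 5 — 15 and 29 days from Nov 29, 1994 (when a grievance meeting is requested) are Dec 14, 1994 and Dec 28, 1994 respectively; Dec 27, 1994 falls inside that range.
Step 6 — counting 12 days from Dec 27, 1994 (when the grievance is referred to arbitration) gives a deadline of Jan 8, 1995; Dec 28, 1994 is within that limit.
Step 7 — counting 14 days from Dec 28, 1994 (when the arbitrator is named) gives a deadline of Jan 11, 1995; Jan 14, 1995 misses that deadline by 3 days.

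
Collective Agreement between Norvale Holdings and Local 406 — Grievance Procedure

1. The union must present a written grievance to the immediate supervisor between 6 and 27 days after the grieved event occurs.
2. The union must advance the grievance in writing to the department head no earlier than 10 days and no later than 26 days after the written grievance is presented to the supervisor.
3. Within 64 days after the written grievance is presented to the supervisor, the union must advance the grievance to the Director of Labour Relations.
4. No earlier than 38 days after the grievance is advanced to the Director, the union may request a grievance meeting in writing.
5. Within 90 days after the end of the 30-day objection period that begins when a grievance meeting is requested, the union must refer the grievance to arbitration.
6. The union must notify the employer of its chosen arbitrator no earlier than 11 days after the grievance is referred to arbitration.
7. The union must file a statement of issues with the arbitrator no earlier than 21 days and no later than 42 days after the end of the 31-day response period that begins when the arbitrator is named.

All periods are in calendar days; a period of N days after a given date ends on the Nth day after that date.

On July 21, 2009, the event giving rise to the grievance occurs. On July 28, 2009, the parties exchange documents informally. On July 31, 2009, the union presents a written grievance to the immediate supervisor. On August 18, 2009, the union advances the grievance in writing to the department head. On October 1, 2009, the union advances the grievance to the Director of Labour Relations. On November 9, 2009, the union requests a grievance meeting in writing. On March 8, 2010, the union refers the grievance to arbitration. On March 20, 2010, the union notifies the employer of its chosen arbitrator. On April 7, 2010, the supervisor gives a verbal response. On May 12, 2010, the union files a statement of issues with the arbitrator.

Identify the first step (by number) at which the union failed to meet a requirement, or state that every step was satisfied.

Step 1 — 6 and 27 days from July 21, 2009 (when the grieved event occurs) are July 27, 2009 and August 17, 2009 respectively; done July 31, 2009, which is between those dates.
Step 2 — 10 and 26 days from July 31, 2009 (when the written grievance is presented to the supervisor) are August 10, 2009 and August 26, 2009 respectively; done August 18, 2009 — within the window.
Step 3 — counting 64 days from July 31, 2009 (when the written grievance is presented to the supervisor) gives a deadline of October 3, 2009; completed October 1, 2009, before the deadline.
Step 4 — must wait 38 days from October 1, 2009 (when the grievance is advanced to the Director), so not before November 8, 2009; done November 9, 2009 — permitted.
Step 5 — counting 90 days from December 9, 2009 (end of the 30-day objection period, which began when a grievance meeting is requested on November 9, 2009) gives a deadline of March 9, 2010; March 8, 2010 is within that limit.
Step 6 — must wait 11 days from March 8, 2010 (when the grievance is referred to arbitration), so not before March 19, 2010; done March 20, 2010 — permitted.
Step 7 — 21 and 42 days from April 20, 2010 (end of the 31-day response period, which began when the arbitrator is named on March 20, 2010) are May 11, 2010 and June 1, 2010 respectively; May 12, 2010 falls inside that range.

None — every step was satisfied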